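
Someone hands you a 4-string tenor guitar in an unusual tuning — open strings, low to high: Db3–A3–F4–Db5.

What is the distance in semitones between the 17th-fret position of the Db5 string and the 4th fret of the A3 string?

Db5 at fret 17 → Gb6 (MIDI 90); A3 at fret 4 → Db4 (MIDI 61).
90 − 61 = 29, so the two pitches are 29 semitones apart, with Gb6 the higher.

29 semitones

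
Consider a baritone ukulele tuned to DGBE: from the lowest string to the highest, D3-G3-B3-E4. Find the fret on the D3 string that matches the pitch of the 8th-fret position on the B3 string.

17

B3 at fret 8 is B3 + 8 semitones = G4.
The open D3 string is 9 semitones below the open B3, so the same pitch on the D3 string lies at fret 8 + 9 = 17.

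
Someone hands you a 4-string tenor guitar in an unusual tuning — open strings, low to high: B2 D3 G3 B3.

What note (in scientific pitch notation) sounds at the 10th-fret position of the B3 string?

B3 is MIDI 59. Adding 10 gives 69, which is A4.

A4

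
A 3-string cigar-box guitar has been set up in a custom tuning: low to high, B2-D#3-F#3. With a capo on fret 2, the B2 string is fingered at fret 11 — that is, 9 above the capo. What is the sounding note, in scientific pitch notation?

The capo raises the open B2 by 2 semitones to C#3; fretting 9 more gives B2 + 2 + 9 = B2 + 11 semitones = A#3.

A#3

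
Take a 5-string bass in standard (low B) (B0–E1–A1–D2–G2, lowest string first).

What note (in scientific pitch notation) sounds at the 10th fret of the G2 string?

F3

G2 is MIDI 43. Adding 10 gives 53, which is F3.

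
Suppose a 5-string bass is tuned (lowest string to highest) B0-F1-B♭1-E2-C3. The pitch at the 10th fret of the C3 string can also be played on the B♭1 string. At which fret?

24

Fret 10 on C3 is MIDI 48 + 10 = 58 (B♭3). On the B♭1 string (open MIDI 34), that pitch is 58 − 34 = fret 24.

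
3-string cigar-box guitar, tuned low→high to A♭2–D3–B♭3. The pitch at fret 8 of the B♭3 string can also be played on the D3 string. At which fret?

B♭3 at fret 8 is B♭3 + 8 semitones = G♭4.
The open D3 string is 8 semitones below the open B♭3, so the same pitch on the D3 string lies at fret 8 + 8 = 16.

16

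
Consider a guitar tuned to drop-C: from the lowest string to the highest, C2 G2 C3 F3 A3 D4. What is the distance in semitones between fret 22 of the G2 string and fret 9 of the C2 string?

20 semitones

G2 at fret 22 → F4 (MIDI 65); C2 at fret 9 → A2 (MIDI 45).
65 − 45 = 20, so the two pitches are 20 semitones apart, with F4 the higher.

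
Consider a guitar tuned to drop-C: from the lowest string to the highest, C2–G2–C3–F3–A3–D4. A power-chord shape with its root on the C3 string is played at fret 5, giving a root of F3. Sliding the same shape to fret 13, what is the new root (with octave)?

C#4

Moving from fret 5 to fret 13 shifts the root by 8 semitones.
F3 up 8 semitones is C#4.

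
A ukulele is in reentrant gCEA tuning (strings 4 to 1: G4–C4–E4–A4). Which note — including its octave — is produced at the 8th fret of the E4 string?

C5

E4 is MIDI 64. Adding 8 gives 72, which is C5.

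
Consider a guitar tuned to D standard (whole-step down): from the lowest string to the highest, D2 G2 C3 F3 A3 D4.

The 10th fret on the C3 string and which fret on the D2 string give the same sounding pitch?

Fret 10 on C3 is MIDI 48 + 10 = 58 (A#3). On the D2 string (open MIDI 38), that pitch is 58 − 38 = fret 20.

20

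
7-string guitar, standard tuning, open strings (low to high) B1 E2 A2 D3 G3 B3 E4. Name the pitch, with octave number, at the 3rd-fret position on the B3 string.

D4

The open B3 string plus 3 semitones: B–C–C#–D.
The walk passes from B into C once, so the octave number goes from 3 to 4.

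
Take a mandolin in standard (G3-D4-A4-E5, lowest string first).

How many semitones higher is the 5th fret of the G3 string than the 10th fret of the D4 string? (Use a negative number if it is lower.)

-12 semitones

G3 at fret 5 → C4 (MIDI 60); D4 at fret 10 → C5 (MIDI 72).
60 − 72 = -12, so the two pitches are 12 semitones apart.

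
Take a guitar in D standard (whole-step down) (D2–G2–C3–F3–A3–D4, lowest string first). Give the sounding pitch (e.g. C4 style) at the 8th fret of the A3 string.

F4

The open A3 string plus 8 semitones: A–A#–B–C–C#–D–D#–E–F.
The walk passes from B into C once, so the octave number goes from 3 to 4.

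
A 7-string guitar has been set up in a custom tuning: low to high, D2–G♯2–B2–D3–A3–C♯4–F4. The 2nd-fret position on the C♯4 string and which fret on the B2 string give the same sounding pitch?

C♯4 at fret 2 is C♯4 + 2 semitones = D♯4.
The open B2 string is 14 semitones below the open C♯4, so the same pitch on the B2 string lies at fret 2 + 14 = 16.

16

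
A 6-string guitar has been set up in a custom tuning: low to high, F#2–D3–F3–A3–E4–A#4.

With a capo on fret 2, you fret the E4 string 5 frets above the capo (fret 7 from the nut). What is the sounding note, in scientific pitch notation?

B4

The capo raises the open E4 by 2 semitones to F#4; fretting 5 more gives E4 + 2 + 5 = E4 + 7 semitones = B4.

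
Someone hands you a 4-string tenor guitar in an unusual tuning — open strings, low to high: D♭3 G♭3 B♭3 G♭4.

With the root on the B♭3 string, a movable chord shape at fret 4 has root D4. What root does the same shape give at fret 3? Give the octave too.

Moving from fret 4 to fret 3 shifts the root by -1 semitone.
D4 down 1 semitone is D♭4.

D♭4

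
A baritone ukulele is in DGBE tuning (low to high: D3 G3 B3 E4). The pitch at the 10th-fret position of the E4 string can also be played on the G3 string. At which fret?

Fret 10 on E4 is MIDI 64 + 10 = 74 (D5). On the G3 string (open MIDI 55), that pitch is 74 − 55 = fret 19.

19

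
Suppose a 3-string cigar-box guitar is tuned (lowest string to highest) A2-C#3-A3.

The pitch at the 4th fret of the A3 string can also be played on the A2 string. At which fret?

Fret 4 on A3 is MIDI 57 + 4 = 61 (C#4). On the A2 string (open MIDI 45), that pitch is 61 − 45 = fret 16.

16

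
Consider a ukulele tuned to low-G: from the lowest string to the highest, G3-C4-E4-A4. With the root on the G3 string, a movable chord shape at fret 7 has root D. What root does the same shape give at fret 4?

B

Moving from fret 7 to fret 4 shifts the root by -3 semitones.
D down 3 semitones is B.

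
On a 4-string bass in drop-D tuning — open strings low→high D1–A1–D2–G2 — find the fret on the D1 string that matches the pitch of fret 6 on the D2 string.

D2 at fret 6 is D2 + 6 semitones = G#2.
The open D1 string is 12 semitones below the open D2, so the same pitch on the D1 string lies at fret 6 + 12 = 18.

18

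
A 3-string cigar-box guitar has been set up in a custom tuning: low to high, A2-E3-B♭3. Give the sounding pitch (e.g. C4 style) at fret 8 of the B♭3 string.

The open B♭3 string plus 8 semitones: Bb–B–C–Db–D–Eb–E–F–Gb.
The walk passes from B into C once, so the octave number goes from 3 to 4.

G♭4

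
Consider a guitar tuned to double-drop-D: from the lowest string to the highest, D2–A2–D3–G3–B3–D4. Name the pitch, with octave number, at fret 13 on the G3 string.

G#4

The open G3 string plus 13 semitones: G–G#–A–A#–…–F#–G–G#.
The walk passes from B into C once, so the octave number goes from 3 to 4.
(Equivalently spelled Ab4.)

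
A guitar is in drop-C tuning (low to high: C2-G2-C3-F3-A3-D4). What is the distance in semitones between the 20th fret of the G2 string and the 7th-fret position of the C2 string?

20 semitones

G2 at fret 20 → D♯4 (MIDI 63); C2 at fret 7 → G2 (MIDI 43).
63 − 43 = 20, so the two pitches are 20 semitones apart, with D♯4 the higher.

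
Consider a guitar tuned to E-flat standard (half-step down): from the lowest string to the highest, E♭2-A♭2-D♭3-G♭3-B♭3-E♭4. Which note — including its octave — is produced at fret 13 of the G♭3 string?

Each fret is one semitone, so G♭3 + 13 = G4.

G4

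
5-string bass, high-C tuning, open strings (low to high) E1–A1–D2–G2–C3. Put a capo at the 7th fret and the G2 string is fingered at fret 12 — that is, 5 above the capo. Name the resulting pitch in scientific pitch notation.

G3

The capo raises the open G2 by 7 semitones to D3; fretting 5 more gives G2 + 7 + 5 = G2 + 12 semitones = G3.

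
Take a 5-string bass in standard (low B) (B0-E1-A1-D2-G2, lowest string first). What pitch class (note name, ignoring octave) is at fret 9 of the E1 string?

C♯

E1 is MIDI 28. Adding 9 gives 37; 37 mod 12 = 1, i.e. C♯.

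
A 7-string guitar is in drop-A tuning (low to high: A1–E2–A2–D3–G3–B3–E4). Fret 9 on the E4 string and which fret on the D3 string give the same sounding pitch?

23

E4 at fret 9 is E4 + 9 semitones = C#5.
The open D3 string is 14 semitones below the open E4, so the same pitch on the D3 string lies at fret 9 + 14 = 23.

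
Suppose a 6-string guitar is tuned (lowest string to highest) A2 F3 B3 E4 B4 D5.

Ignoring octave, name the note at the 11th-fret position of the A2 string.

G♯

A2 is MIDI 45. Adding 11 gives 56; 56 mod 12 = 8, i.e. G♯.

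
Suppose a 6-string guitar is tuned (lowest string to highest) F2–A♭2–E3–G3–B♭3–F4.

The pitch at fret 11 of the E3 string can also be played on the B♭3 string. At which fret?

5

Fret 11 on E3 is MIDI 52 + 11 = 63 (E♭4). On the B♭3 string (open MIDI 58), that pitch is 63 − 58 = fret 5.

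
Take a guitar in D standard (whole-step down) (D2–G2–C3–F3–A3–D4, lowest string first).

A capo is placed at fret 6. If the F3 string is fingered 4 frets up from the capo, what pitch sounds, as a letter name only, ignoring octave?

The capo raises the open F3 by 6 semitones to B3; fretting 4 more gives F3 + 6 + 4 = F3 + 10 semitones, landing on D♯.

D♯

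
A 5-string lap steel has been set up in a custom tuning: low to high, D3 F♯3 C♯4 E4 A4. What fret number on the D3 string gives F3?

F3 is 3 semitones above the open D3 (D–D#–E–F), so it sits at fret 3.

3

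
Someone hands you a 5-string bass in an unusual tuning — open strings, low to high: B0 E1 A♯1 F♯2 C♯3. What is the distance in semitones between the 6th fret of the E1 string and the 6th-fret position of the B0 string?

5 semitones

E1 at fret 6 → A♯1 (MIDI 34); B0 at fret 6 → F1 (MIDI 29).
34 − 29 = 5, so the two pitches are 5 semitones apart, with A♯1 the higher.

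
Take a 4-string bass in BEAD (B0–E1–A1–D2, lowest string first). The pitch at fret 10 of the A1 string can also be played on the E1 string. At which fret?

Fret 10 on A1 is MIDI 33 + 10 = 43 (G2). On the E1 string (open MIDI 28), that pitch is 43 − 28 = fret 15.

15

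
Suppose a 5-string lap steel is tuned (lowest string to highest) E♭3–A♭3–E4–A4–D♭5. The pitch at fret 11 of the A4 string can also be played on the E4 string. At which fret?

16

Fret 11 on A4 is MIDI 69 + 11 = 80 (A♭5). On the E4 string (open MIDI 64), that pitch is 80 − 64 = fret 16.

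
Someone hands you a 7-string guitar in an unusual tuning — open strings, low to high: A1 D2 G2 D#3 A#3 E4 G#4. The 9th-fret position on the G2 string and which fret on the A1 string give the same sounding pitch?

19

G2 at fret 9 is G2 + 9 semitones = E3.
The open A1 string is 10 semitones below the open G2, so the same pitch on the A1 string lies at fret 9 + 10 = 19.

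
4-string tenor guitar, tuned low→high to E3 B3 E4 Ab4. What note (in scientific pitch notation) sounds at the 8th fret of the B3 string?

G4

The open B3 string plus 8 semitones: B–C–Db–D–Eb–E–F–Gb–G.
The walk passes from B into C once, so the octave number goes from 3 to 4.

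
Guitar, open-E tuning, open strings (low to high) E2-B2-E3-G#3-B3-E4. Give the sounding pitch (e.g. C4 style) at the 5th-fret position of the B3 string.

E4

B3 is MIDI 59. Adding 5 gives 64, which is E4.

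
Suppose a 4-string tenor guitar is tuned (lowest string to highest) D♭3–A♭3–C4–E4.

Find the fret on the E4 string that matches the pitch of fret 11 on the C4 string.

C4 at fret 11 is C4 + 11 semitones = B4.
The open E4 string is 4 semitones above the open C4, so the same pitch on the E4 string lies at fret 11 − 4 = 7.

7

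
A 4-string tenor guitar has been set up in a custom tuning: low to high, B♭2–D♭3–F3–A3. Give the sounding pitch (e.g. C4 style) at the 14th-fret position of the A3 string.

Each fret is one semitone, so A3 + 14 = B4.

B4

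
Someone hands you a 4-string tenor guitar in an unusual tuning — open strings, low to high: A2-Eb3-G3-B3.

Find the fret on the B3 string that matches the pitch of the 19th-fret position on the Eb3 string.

11

Eb3 at fret 19 is Eb3 + 19 semitones = Bb4.
The open B3 string is 8 semitones above the open Eb3, so the same pitch on the B3 string lies at fret 19 − 8 = 11.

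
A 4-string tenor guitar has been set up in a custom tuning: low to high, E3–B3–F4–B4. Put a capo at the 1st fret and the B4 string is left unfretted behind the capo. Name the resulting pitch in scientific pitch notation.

C5

The capo raises the open B4 by 1 semitone to C5; fretting 0 more gives B4 + 1 + 0 = B4 + 1 semitone = C5.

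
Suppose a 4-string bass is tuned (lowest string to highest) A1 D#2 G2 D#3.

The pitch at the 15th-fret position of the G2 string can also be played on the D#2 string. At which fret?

19

G2 at fret 15 is G2 + 15 semitones = A#3.
The open D#2 string is 4 semitones below the open G2, so the same pitch on the D#2 string lies at fret 15 + 4 = 19.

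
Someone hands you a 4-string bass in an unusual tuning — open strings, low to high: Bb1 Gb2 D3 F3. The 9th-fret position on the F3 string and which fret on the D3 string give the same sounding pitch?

12

F3 at fret 9 is F3 + 9 semitones = D4.
The open D3 string is 3 semitones below the open F3, so the same pitch on the D3 string lies at fret 9 + 3 = 12.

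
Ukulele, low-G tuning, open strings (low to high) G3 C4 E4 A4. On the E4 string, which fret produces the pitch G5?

G5 is 15 semitones above the open E4 (E–F–F#–G–…–F–F#–G), so it sits at fret 15.

15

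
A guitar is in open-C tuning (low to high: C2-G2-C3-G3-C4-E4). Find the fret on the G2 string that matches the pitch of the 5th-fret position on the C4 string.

Fret 5 on C4 is MIDI 60 + 5 = 65 (F4). On the G2 string (open MIDI 43), that pitch is 65 − 43 = fret 22.

22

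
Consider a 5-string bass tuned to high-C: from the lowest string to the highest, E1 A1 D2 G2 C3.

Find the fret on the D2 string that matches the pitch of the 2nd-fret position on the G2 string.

7

Fret 2 on G2 is MIDI 43 + 2 = 45 (A2). On the D2 string (open MIDI 38), that pitch is 45 − 38 = fret 7.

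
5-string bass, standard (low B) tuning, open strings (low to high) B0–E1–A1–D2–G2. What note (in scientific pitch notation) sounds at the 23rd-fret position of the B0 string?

Each fret is one semitone, so B0 + 23 = A#2.
(Equivalently spelled Bb2.)

A#2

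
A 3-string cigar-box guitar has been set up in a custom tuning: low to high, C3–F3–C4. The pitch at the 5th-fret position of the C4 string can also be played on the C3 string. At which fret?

17

C4 at fret 5 is C4 + 5 semitones = F4.
The open C3 string is 12 semitones below the open C4, so the same pitch on the C3 string lies at fret 5 + 12 = 17.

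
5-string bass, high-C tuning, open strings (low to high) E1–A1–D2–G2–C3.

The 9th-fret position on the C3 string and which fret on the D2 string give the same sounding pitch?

19

C3 at fret 9 is C3 + 9 semitones = A3.
The open D2 string is 10 semitones below the open C3, so the same pitch on the D2 string lies at fret 9 + 10 = 19.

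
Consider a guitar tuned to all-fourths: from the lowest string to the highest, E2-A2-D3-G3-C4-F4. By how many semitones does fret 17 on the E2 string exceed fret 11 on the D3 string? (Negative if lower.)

E2 at fret 17 → A3 (MIDI 57); D3 at fret 11 → C#4 (MIDI 61).
57 − 61 = -4, so the two pitches are 4 semitones apart.

-4 semitones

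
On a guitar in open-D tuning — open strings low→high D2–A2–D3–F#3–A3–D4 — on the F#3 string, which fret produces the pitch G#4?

G#4 is 14 semitones above the open F#3 (F#–G–G#–A–…–F#–G–G#), so it sits at fret 14.

14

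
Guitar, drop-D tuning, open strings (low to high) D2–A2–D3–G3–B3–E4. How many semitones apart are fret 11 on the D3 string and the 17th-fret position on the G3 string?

11 semitones

D3 at fret 11 → C#4 (MIDI 61); G3 at fret 17 → C5 (MIDI 72).
61 − 72 = -11, so the two pitches are 11 semitones apart, with C5 the higher.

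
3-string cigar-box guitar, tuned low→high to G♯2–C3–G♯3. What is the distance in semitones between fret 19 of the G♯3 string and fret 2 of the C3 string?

25 semitones

G♯3 at fret 19 → D♯5 (MIDI 75); C3 at fret 2 → D3 (MIDI 50).
75 − 50 = 25, so the two pitches are 25 semitones apart, with D♯5 the higher.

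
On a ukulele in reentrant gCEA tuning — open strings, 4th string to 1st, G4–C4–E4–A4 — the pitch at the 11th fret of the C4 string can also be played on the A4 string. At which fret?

2

Fret 11 on C4 is MIDI 60 + 11 = 71 (B4). On the A4 string (open MIDI 69), that pitch is 71 − 69 = fret 2.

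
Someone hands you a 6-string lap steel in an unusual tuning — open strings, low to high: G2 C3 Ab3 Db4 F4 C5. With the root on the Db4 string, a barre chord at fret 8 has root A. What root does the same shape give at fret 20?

A

Moving from fret 8 to fret 20 shifts the root by 12 semitones.
A up 12 semitones is A.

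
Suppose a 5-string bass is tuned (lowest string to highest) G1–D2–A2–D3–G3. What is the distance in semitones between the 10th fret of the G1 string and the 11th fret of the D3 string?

20 semitones

G1 at fret 10 → F2 (MIDI 41); D3 at fret 11 → D♭4 (MIDI 61).
41 − 61 = -20, so the two pitches are 20 semitones apart, with D♭4 the higher.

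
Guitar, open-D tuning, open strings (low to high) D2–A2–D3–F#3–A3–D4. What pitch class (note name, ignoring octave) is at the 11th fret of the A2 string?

G#

Each fret is one semitone, so A2 + 11 = G#.
(Equivalently spelled Ab.)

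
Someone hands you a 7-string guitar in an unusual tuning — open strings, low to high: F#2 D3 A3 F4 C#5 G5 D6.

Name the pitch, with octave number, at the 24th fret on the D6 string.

D8

The open D6 string plus 24 semitones: D–D#–E–F–…–C–C#–D.
The walk passes from B into C 2 times, so the octave number goes from 6 to 8.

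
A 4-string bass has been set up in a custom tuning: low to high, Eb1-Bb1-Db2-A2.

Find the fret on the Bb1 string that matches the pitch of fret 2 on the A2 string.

Fret 2 on A2 is MIDI 45 + 2 = 47 (B2). On the Bb1 string (open MIDI 34), that pitch is 47 − 34 = fret 13.

13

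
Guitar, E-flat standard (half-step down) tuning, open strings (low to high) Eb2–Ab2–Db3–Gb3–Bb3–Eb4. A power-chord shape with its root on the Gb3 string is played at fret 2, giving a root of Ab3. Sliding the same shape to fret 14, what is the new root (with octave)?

Ab4

Moving from fret 2 to fret 14 shifts the root by 12 semitones.
Ab3 up 12 semitones is Ab4.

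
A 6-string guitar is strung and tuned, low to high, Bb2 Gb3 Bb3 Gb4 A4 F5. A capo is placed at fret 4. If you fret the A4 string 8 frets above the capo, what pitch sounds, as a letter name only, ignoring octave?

The capo raises the open A4 by 4 semitones to Db5; fretting 8 more gives A4 + 4 + 8 = A4 + 12 semitones, landing on A.

A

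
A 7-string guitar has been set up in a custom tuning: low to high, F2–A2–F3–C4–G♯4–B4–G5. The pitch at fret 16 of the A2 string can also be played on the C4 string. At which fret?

1

A2 at fret 16 is A2 + 16 semitones = C♯4.
The open C4 string is 15 semitones above the open A2, so the same pitch on the C4 string lies at fret 16 − 15 = 1.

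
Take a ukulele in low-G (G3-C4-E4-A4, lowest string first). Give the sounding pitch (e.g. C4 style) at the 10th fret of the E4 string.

D5

E4 is MIDI 64. Adding 10 gives 74, which is D5.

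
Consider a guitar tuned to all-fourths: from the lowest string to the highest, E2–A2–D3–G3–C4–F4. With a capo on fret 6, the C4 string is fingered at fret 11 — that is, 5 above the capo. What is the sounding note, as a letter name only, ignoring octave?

B

The capo raises the open C4 by 6 semitones to F♯4; fretting 5 more gives C4 + 6 + 5 = C4 + 11 semitones, landing on B.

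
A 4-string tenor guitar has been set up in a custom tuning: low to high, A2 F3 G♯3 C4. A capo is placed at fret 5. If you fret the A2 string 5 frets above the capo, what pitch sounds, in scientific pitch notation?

The capo raises the open A2 by 5 semitones to D3; fretting 5 more gives A2 + 5 + 5 = A2 + 10 semitones = G3.

G3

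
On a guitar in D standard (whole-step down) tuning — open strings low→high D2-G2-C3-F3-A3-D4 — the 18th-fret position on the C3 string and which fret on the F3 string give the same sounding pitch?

13

Fret 18 on C3 is MIDI 48 + 18 = 66 (F♯4). On the F3 string (open MIDI 53), that pitch is 66 − 53 = fret 13.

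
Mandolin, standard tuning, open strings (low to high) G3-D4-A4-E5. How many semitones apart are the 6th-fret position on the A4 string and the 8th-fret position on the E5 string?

9 semitones

A4 at fret 6 → D♯5 (MIDI 75); E5 at fret 8 → C6 (MIDI 84).
75 − 84 = -9, so the two pitches are 9 semitones apart, with C6 the higher.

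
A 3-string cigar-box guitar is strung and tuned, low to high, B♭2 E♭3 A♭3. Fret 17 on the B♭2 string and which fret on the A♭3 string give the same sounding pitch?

7

B♭2 at fret 17 is B♭2 + 17 semitones = E♭4.
The open A♭3 string is 10 semitones above the open B♭2, so the same pitch on the A♭3 string lies at fret 17 − 10 = 7.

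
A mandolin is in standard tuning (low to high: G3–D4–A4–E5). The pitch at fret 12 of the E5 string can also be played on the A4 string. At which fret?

Fret 12 on E5 is MIDI 76 + 12 = 88 (E6). On the A4 string (open MIDI 69), that pitch is 88 − 69 = fret 19.

19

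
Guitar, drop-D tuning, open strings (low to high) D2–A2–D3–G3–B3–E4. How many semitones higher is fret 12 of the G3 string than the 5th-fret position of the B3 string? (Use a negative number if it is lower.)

3 semitones

G3 at fret 12 → G4 (MIDI 67); B3 at fret 5 → E4 (MIDI 64).
67 − 64 = 3, so the two pitches are 3 semitones apart.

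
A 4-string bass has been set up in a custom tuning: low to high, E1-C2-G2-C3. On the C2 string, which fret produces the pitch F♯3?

F♯3 is 18 semitones above the open C2 (C–C#–D–D#–…–E–F–F#), so it sits at fret 18.

18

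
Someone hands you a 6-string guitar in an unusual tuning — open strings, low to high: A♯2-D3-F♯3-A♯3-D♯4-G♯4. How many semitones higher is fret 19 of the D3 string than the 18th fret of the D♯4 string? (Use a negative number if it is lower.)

D3 at fret 19 → A4 (MIDI 69); D♯4 at fret 18 → A5 (MIDI 81).
69 − 81 = -12, so the two pitches are 12 semitones apart.

-12 semitones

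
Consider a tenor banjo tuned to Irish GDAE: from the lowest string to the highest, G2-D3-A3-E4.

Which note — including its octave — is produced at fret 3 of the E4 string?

E4 is MIDI 64. Adding 3 gives 67, which is G4.

G4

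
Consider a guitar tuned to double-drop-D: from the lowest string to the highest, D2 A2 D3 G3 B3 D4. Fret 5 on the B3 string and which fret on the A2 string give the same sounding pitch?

B3 at fret 5 is B3 + 5 semitones = E4.
The open A2 string is 14 semitones below the open B3, so the same pitch on the A2 string lies at fret 5 + 14 = 19.

19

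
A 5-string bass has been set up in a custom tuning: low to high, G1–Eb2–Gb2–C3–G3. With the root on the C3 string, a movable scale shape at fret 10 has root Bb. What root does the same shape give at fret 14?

Moving from fret 10 to fret 14 shifts the root by 4 semitones.
Bb up 4 semitones is D.

D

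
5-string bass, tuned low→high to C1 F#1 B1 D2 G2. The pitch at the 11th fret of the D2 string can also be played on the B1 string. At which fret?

14

D2 at fret 11 is D2 + 11 semitones = C#3.
The open B1 string is 3 semitones below the open D2, so the same pitch on the B1 string lies at fret 11 + 3 = 14.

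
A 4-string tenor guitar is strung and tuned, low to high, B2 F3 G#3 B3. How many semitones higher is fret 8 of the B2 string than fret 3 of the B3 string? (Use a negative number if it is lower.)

B2 at fret 8 → G3 (MIDI 55); B3 at fret 3 → D4 (MIDI 62).
55 − 62 = -7, so the two pitches are 7 semitones apart.

-7 semitones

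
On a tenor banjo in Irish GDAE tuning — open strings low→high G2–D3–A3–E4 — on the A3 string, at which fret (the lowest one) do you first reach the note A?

From A3, count semitones up the chromatic scale until reaching A: A — 0 steps.

0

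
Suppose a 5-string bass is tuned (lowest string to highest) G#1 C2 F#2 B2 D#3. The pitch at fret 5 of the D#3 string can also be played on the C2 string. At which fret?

Fret 5 on D#3 is MIDI 51 + 5 = 56 (G#3). On the C2 string (open MIDI 36), that pitch is 56 − 36 = fret 20.

20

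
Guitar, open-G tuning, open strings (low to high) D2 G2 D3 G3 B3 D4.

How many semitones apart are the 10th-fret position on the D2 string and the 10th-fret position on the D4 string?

24 semitones

D2 at fret 10 → C3 (MIDI 48); D4 at fret 10 → C5 (MIDI 72).
48 − 72 = -24, so the two pitches are 24 semitones apart, with C5 the higher.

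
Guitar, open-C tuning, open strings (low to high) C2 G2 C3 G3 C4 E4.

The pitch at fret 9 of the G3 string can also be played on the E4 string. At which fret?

Fret 9 on G3 is MIDI 55 + 9 = 64 (E4). On the E4 string (open MIDI 64), that pitch is 64 − 64 = fret 0.

0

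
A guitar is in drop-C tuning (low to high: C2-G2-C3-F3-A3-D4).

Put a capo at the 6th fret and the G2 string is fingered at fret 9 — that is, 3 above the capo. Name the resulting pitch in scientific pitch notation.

The capo raises the open G2 by 6 semitones to C#3; fretting 3 more gives G2 + 6 + 3 = G2 + 9 semitones = E3.

E3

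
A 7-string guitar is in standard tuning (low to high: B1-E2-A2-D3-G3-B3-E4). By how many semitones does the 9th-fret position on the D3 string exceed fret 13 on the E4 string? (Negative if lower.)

D3 at fret 9 → B3 (MIDI 59); E4 at fret 13 → F5 (MIDI 77).
59 − 77 = -18, so the two pitches are 18 semitones apart.

-18 semitones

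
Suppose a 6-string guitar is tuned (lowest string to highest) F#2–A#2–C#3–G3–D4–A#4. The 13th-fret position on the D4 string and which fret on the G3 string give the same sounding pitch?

D4 at fret 13 is D4 + 13 semitones = D#5.
The open G3 string is 7 semitones below the open D4, so the same pitch on the G3 string lies at fret 13 + 7 = 20.

20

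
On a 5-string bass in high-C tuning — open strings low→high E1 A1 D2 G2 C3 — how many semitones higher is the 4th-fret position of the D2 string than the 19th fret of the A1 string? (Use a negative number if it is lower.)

D2 at fret 4 → F#2 (MIDI 42); A1 at fret 19 → E3 (MIDI 52).
42 − 52 = -10, so the two pitches are 10 semitones apart.

-10 semitones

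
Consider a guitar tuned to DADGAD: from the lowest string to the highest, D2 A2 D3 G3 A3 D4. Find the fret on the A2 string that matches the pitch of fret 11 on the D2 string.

4

Fret 11 on D2 is MIDI 38 + 11 = 49 (C#3). On the A2 string (open MIDI 45), that pitch is 49 − 45 = fret 4.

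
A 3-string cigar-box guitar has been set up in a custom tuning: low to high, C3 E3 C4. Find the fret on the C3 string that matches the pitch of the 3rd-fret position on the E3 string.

7

E3 at fret 3 is E3 + 3 semitones = G3.
The open C3 string is 4 semitones below the open E3, so the same pitch on the C3 string lies at fret 3 + 4 = 7.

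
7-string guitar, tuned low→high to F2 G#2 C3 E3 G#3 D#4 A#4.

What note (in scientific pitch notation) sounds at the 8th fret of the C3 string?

C3 is MIDI 48. Adding 8 gives 56, which is G#3.

G#3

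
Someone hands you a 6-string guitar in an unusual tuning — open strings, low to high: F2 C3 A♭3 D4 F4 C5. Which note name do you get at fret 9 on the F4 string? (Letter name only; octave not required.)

Each fret is one semitone, so F4 + 9 = D.

D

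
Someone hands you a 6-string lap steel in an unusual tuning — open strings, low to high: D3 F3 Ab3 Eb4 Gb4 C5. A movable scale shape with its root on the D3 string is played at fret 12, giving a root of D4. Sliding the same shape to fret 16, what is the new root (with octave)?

Moving from fret 12 to fret 16 shifts the root by 4 semitones.
D4 up 4 semitones is Gb4.

Gb4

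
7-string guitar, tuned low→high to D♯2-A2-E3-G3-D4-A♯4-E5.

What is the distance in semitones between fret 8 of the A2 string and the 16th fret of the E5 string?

A2 at fret 8 → F3 (MIDI 53); E5 at fret 16 → G♯6 (MIDI 92).
53 − 92 = -39, so the two pitches are 39 semitones apart, with G♯6 the higher.

39 semitones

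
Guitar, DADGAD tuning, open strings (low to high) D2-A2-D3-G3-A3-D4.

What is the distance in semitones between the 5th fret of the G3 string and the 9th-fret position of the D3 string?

1 semitone

G3 at fret 5 → C4 (MIDI 60); D3 at fret 9 → B3 (MIDI 59).
60 − 59 = 1, so the two pitches are 1 semitone apart, with C4 the higher.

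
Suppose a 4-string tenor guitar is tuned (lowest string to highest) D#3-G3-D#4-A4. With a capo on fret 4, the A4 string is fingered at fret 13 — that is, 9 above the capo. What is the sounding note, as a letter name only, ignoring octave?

The capo raises the open A4 by 4 semitones to C#5; fretting 9 more gives A4 + 4 + 9 = A4 + 13 semitones, landing on A#.
(Also written Bb.)

A#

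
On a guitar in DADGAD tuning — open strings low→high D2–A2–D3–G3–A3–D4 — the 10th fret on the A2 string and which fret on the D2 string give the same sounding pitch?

A2 at fret 10 is A2 + 10 semitones = G3.
The open D2 string is 7 semitones below the open A2, so the same pitch on the D2 string lies at fret 10 + 7 = 17.

17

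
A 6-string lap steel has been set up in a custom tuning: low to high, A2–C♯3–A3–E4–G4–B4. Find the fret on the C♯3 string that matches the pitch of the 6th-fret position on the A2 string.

2

A2 at fret 6 is A2 + 6 semitones = D♯3.
The open C♯3 string is 4 semitones above the open A2, so the same pitch on the C♯3 string lies at fret 6 − 4 = 2.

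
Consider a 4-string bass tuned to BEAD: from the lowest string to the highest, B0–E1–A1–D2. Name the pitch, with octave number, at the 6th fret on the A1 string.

D♯2

Each fret is one semitone, so A1 + 6 = D♯2.
(Equivalently spelled E♭2.)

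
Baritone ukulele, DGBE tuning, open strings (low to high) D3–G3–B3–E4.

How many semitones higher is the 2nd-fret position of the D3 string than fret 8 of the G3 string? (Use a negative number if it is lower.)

-11 semitones

D3 at fret 2 → E3 (MIDI 52); G3 at fret 8 → D#4 (MIDI 63).
52 − 63 = -11, so the two pitches are 11 semitones apart.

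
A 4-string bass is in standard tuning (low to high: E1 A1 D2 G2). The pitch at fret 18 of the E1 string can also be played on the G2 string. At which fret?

3

Fret 18 on E1 is MIDI 28 + 18 = 46 (A♯2). On the G2 string (open MIDI 43), that pitch is 46 − 43 = fret 3.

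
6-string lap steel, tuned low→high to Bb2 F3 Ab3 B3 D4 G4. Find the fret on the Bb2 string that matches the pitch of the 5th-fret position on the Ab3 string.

15

Ab3 at fret 5 is Ab3 + 5 semitones = Db4.
The open Bb2 string is 10 semitones below the open Ab3, so the same pitch on the Bb2 string lies at fret 5 + 10 = 15.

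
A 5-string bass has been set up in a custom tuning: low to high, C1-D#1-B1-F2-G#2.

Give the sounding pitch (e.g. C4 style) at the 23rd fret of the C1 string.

Each fret is one semitone, so C1 + 23 = B2.

B2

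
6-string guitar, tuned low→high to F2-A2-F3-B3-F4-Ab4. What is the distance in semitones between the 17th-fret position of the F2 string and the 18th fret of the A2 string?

5 semitones

F2 at fret 17 → Bb3 (MIDI 58); A2 at fret 18 → Eb4 (MIDI 63).
58 − 63 = -5, so the two pitches are 5 semitones apart, with Eb4 the higher.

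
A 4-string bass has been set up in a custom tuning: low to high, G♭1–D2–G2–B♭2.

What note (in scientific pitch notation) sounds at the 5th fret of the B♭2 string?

E♭3

The open B♭2 string plus 5 semitones: Bb–B–C–Db–D–Eb.
The walk passes from B into C once, so the octave number goes from 2 to 3.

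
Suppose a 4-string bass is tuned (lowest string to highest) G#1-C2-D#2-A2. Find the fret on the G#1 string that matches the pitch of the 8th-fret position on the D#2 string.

15

D#2 at fret 8 is D#2 + 8 semitones = B2.
The open G#1 string is 7 semitones below the open D#2, so the same pitch on the G#1 string lies at fret 8 + 7 = 15.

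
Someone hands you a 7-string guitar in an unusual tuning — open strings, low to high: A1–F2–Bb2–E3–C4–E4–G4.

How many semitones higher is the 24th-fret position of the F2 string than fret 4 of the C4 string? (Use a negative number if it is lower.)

1 semitone

F2 at fret 24 → F4 (MIDI 65); C4 at fret 4 → E4 (MIDI 64).
65 − 64 = 1, so the two pitches are 1 semitone apart.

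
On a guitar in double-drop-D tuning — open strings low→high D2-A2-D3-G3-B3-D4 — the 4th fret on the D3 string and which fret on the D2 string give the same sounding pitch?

D3 at fret 4 is D3 + 4 semitones = F#3.
The open D2 string is 12 semitones below the open D3, so the same pitch on the D2 string lies at fret 4 + 12 = 16.

16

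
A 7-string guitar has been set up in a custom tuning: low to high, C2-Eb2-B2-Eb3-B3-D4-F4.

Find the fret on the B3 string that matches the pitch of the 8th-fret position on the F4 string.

F4 at fret 8 is F4 + 8 semitones = Db5.
The open B3 string is 6 semitones below the open F4, so the same pitch on the B3 string lies at fret 8 + 6 = 14.

14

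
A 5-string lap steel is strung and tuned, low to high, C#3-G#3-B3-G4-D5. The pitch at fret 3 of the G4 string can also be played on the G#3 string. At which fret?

G4 at fret 3 is G4 + 3 semitones = A#4.
The open G#3 string is 11 semitones below the open G4, so the same pitch on the G#3 string lies at fret 3 + 11 = 14.

14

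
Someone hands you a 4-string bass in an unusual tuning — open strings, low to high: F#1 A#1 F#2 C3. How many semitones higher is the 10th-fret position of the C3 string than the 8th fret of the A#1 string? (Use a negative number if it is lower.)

C3 at fret 10 → A#3 (MIDI 58); A#1 at fret 8 → F#2 (MIDI 42).
58 − 42 = 16, so the two pitches are 16 semitones apart.

16 semitones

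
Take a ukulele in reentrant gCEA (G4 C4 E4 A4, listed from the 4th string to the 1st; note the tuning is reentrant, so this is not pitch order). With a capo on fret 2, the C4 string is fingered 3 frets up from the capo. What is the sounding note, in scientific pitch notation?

F4

The capo raises the open C4 by 2 semitones to D4; fretting 3 more gives C4 + 2 + 3 = C4 + 5 semitones = F4.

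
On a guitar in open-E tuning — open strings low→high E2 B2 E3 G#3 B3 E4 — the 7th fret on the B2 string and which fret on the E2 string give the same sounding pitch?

14

Fret 7 on B2 is MIDI 47 + 7 = 54 (F#3). On the E2 string (open MIDI 40), that pitch is 54 − 40 = fret 14.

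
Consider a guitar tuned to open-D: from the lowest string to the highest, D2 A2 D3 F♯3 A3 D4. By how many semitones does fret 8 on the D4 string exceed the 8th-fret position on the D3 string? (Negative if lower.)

12 semitones

D4 at fret 8 → A♯4 (MIDI 70); D3 at fret 8 → A♯3 (MIDI 58).
70 − 58 = 12, so the two pitches are 12 semitones apart.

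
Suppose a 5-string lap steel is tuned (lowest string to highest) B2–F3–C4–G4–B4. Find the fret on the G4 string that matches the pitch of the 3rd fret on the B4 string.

Fret 3 on B4 is MIDI 71 + 3 = 74 (D5). On the G4 string (open MIDI 67), that pitch is 74 − 67 = fret 7.

7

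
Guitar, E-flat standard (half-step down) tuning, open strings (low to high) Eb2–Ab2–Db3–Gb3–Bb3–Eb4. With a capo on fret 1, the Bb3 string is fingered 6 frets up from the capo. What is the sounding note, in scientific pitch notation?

The capo raises the open Bb3 by 1 semitone to B3; fretting 6 more gives Bb3 + 1 + 6 = Bb3 + 7 semitones = F4.

F4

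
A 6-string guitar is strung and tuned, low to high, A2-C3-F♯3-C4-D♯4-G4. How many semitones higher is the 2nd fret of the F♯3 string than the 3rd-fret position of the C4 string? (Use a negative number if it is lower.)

F♯3 at fret 2 → G♯3 (MIDI 56); C4 at fret 3 → D♯4 (MIDI 63).
56 − 63 = -7, so the two pitches are 7 semitones apart.

-7 semitones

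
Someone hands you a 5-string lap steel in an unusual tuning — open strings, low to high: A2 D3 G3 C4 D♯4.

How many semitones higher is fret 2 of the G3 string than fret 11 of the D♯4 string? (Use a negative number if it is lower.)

G3 at fret 2 → A3 (MIDI 57); D♯4 at fret 11 → D5 (MIDI 74).
57 − 74 = -17, so the two pitches are 17 semitones apart.

-17 semitones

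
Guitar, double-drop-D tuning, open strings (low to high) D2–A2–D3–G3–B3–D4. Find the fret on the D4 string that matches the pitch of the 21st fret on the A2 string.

A2 at fret 21 is A2 + 21 semitones = F#4.
The open D4 string is 17 semitones above the open A2, so the same pitch on the D4 string lies at fret 21 − 17 = 4.

4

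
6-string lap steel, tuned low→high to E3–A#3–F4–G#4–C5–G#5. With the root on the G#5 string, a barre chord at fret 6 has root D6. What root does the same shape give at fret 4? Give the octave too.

Moving from fret 6 to fret 4 shifts the root by -2 semitones.
D6 down 2 semitones is C6.

C6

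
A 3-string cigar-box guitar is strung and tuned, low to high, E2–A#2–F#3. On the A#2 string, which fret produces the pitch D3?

4

D3 is 4 semitones above the open A#2 (A#–B–C–C#–D), so it sits at fret 4.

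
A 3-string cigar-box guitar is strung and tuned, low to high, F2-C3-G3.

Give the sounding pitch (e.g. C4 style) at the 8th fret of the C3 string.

G#3

The open C3 string plus 8 semitones: C–C#–D–D#–E–F–F#–G–G#.
No B→C boundary is crossed, so the octave stays at 3.
(Equivalently spelled Ab3.)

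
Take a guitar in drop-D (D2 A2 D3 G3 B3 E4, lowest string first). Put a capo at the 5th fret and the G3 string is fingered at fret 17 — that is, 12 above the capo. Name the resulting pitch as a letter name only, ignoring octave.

The capo raises the open G3 by 5 semitones to C4; fretting 12 more gives G3 + 5 + 12 = G3 + 17 semitones, landing on C.

C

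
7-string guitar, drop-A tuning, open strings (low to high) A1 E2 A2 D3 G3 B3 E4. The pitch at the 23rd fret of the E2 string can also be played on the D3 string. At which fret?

13

E2 at fret 23 is E2 + 23 semitones = D#4.
The open D3 string is 10 semitones above the open E2, so the same pitch on the D3 string lies at fret 23 − 10 = 13.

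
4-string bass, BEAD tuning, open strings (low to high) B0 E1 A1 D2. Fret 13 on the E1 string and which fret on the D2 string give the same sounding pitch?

Fret 13 on E1 is MIDI 28 + 13 = 41 (F2). On the D2 string (open MIDI 38), that pitch is 41 − 38 = fret 3.

3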